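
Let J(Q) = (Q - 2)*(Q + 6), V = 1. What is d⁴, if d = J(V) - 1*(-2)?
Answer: 625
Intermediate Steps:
J(Q) = (-2 + Q)*(6 + Q)
d = -5 (d = (-12 + 1² + 4*1) - 1*(-2) = (-12 + 1 + 4) + 2 = -7 + 2 = -5)
d⁴ = (-5)⁴ = 625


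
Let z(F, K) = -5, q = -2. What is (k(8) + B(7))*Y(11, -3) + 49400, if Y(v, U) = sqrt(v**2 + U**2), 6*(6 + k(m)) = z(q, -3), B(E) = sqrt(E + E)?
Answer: 49400 + sqrt(130)*(-41/6 + sqrt(14)) ≈ 49365.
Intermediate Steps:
B(E) = sqrt(2)*sqrt(E) (B(E) = sqrt(2*E) = sqrt(2)*sqrt(E))
k(m) = -41/6 (k(m) = -6 + (1/6)*(-5) = -6 - 5/6 = -41/6)
Y(v, U) = sqrt(U**2 + v**2)
(k(8) + B(7))*Y(11, -3) + 49400 = (-41/6 + sqrt(2)*sqrt(7))*sqrt((-3)**2 + 11**2) + 49400 = (-41/6 + sqrt(14))*sqrt(9 + 121) + 49400 = (-41/6 + sqrt(14))*sqrt(130) + 49400 = sqrt(130)*(-41/6 + sqrt(14)) + 49400 = 49400 + sqrt(130)*(-41/6 + sqrt(14))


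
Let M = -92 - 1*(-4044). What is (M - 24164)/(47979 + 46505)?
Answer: -5053/23621 ≈ -0.21392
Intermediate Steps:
M = 3952 (M = -92 + 4044 = 3952)
(M - 24164)/(47979 + 46505) = (3952 - 24164)/(47979 + 46505) = -20212/94484 = -20212*1/94484 = -5053/23621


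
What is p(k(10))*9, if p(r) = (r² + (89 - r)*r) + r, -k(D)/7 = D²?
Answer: -567000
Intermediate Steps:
k(D) = -7*D²
p(r) = r + r² + r*(89 - r) (p(r) = (r² + r*(89 - r)) + r = r + r² + r*(89 - r))
p(k(10))*9 = (90*(-7*10²))*9 = (90*(-7*100))*9 = (90*(-700))*9 = -63000*9 = -567000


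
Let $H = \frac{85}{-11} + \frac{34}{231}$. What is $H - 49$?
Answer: $- \frac{13070}{231} \approx -56.58$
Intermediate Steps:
$H = - \frac{1751}{231}$ ($H = 85 \left(- \frac{1}{11}\right) + 34 \cdot \frac{1}{231} = - \frac{85}{11} + \frac{34}{231} = - \frac{1751}{231} \approx -7.5801$)
$H - 49 = - \frac{1751}{231} - 49 = - \frac{13070}{231}$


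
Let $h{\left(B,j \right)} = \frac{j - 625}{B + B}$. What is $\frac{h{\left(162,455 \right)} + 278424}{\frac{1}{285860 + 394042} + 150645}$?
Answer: $\frac{5111118298151}{2765443593357} \approx 1.8482$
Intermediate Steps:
$h{\left(B,j \right)} = \frac{-625 + j}{2 B}$
$\frac{h{\left(162,455 \right)} + 278424}{\frac{1}{285860 + 394042} + 150645} = \frac{\frac{-625 + 455}{2 \cdot 162} + 278424}{\frac{1}{285860 + 394042} + 150645} = \frac{\frac{1}{2} \cdot \frac{1}{162} \left(-170\right) + 278424}{\frac{1}{679902} + 150645} = \frac{- \frac{85}{162} + 278424}{\frac{1}{679902} + 150645} = \frac{45104603}{162 \cdot \frac{102423836791}{679902}} = \frac{45104603}{162} \cdot \frac{679902}{102423836791} = \frac{5111118298151}{2765443593357}$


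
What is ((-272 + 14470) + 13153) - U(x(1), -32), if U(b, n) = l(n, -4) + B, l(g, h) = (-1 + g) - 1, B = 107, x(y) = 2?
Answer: 27278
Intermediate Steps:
l(g, h) = -2 + g
U(b, n) = 105 + n (U(b, n) = (-2 + n) + 107 = 105 + n)
((-272 + 14470) + 13153) - U(x(1), -32) = ((-272 + 14470) + 13153) - (105 - 32) = (14198 + 13153) - 1*73 = 27351 - 73 = 27278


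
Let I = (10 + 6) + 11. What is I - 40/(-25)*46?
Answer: 503/5 ≈ 100.60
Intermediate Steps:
I = 27 (I = 16 + 11 = 27)
I - 40/(-25)*46 = 27 - 40/(-25)*46 = 27 - 40*(-1/25)*46 = 27 + (8/5)*46 = 27 + 368/5 = 503/5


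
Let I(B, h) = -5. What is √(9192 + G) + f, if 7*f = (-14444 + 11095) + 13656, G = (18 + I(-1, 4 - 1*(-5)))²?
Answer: 10307/7 + √9361 ≈ 1569.2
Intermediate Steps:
G = 169 (G = (18 - 5)² = 13² = 169)
f = 10307/7 (f = ((-14444 + 11095) + 13656)/7 = (-3349 + 13656)/7 = (⅐)*10307 = 10307/7 ≈ 1472.4)
√(9192 + G) + f = √(9192 + 169) + 10307/7 = √9361 + 10307/7 = 10307/7 + √9361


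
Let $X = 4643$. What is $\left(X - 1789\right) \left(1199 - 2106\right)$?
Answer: $-2588578$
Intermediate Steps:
$\left(X - 1789\right) \left(1199 - 2106\right) = \left(4643 - 1789\right) \left(1199 - 2106\right) = 2854 \left(-907\right) = -2588578$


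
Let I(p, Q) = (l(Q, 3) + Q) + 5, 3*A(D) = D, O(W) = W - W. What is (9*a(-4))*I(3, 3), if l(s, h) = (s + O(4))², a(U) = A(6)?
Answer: 306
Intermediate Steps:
O(W) = 0
A(D) = D/3
a(U) = 2 (a(U) = (⅓)*6 = 2)
l(s, h) = s² (l(s, h) = (s + 0)² = s²)
I(p, Q) = 5 + Q + Q² (I(p, Q) = (Q² + Q) + 5 = (Q + Q²) + 5 = 5 + Q + Q²)
(9*a(-4))*I(3, 3) = (9*2)*(5 + 3 + 3²) = 18*(5 + 3 + 9) = 18*17 = 306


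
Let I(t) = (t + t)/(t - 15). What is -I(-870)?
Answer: -116/59 ≈ -1.9661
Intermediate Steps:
I(t) = 2*t/(-15 + t) (I(t) = (2*t)/(-15 + t) = 2*t/(-15 + t))
-I(-870) = -2*(-870)/(-15 - 870) = -2*(-870)/(-885) = -2*(-870)*(-1)/885 = -1*116/59 = -116/59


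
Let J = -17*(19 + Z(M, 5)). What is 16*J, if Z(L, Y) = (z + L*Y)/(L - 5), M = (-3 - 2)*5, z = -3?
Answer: -94928/15 ≈ -6328.5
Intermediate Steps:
M = -25 (M = -5*5 = -25)
Z(L, Y) = (-3 + L*Y)/(-5 + L) (Z(L, Y) = (-3 + L*Y)/(L - 5) = (-3 + L*Y)/(-5 + L))
J = -5933/15 (J = -17*(19 + (-3 - 25*5)/(-5 - 25)) = -17*(19 + (-3 - 125)/(-30)) = -17*(19 - 1/30*(-128)) = -17*(19 + 64/15) = -17*349/15 = -5933/15 ≈ -395.53)
16*J = 16*(-5933/15) = -94928/15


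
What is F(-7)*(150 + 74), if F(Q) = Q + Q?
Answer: -3136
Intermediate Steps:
F(Q) = 2*Q
F(-7)*(150 + 74) = (2*(-7))*(150 + 74) = -14*224 = -3136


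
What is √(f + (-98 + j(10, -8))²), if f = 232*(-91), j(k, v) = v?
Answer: 2*I*√2469 ≈ 99.378*I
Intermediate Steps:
f = -21112
√(f + (-98 + j(10, -8))²) = √(-21112 + (-98 - 8)²) = √(-21112 + (-106)²) = √(-21112 + 11236) = √(-9876) = 2*I*√2469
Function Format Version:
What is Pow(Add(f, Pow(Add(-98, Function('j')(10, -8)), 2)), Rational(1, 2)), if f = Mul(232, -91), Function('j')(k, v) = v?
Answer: Mul(2, I, Pow(2469, Rational(1, 2))) ≈ Mul(99.378, I)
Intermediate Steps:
f = -21112
Pow(Add(f, Pow(Add(-98, Function('j')(10, -8)), 2)), Rational(1, 2)) = Pow(Add(-21112, Pow(Add(-98, -8), 2)), Rational(1, 2)) = Pow(Add(-21112, Pow(-106, 2)), Rational(1, 2)) = Pow(Add(-21112, 11236), Rational(1, 2)) = Pow(-9876, Rational(1, 2)) = Mul(2, I, Pow(2469, Rational(1, 2)))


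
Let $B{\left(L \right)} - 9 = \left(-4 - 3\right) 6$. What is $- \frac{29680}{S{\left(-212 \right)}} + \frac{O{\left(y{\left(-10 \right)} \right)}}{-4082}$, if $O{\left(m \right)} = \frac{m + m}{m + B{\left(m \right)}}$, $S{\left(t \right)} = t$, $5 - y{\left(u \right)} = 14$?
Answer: $\frac{4000357}{28574} \approx 140.0$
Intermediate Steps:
$y{\left(u \right)} = -9$ ($y{\left(u \right)} = 5 - 14 = -9$)
$B{\left(L \right)} = -33$ ($B{\left(L \right)} = 9 + \left(-4 - 3\right) 6 = 9 - 42 = -33$)
$O{\left(m \right)} = \frac{2 m}{-33 + m}$ ($O{\left(m \right)} = \frac{m + m}{m - 33} = \frac{2 m}{-33 + m}$)
$- \frac{29680}{S{\left(-212 \right)}} + \frac{O{\left(y{\left(-10 \right)} \right)}}{-4082} = - \frac{29680}{-212} + \frac{2 \left(-9\right) \frac{1}{-33 - 9}}{-4082} = \left(-29680\right) \left(- \frac{1}{212}\right) + 2 \left(-9\right) \frac{1}{-42} \left(- \frac{1}{4082}\right) = 140 + 2 \left(-9\right) \left(- \frac{1}{42}\right) \left(- \frac{1}{4082}\right) = 140 + \frac{3}{7} \left(- \frac{1}{4082}\right) = 140 - \frac{3}{28574} = \frac{4000357}{28574}$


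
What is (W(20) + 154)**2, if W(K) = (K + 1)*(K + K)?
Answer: 988036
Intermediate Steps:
W(K) = 2*K*(1 + K) (W(K) = (1 + K)*(2*K) = 2*K*(1 + K))
(W(20) + 154)**2 = (2*20*(1 + 20) + 154)**2 = (2*20*21 + 154)**2 = (840 + 154)**2 = 994**2 = 988036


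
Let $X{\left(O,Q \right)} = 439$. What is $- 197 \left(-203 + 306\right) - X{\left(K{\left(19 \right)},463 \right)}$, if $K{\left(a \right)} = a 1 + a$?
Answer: $-20730$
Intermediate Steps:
$K{\left(a \right)} = 2 a$ ($K{\left(a \right)} = a + a = 2 a$)
$- 197 \left(-203 + 306\right) - X{\left(K{\left(19 \right)},463 \right)} = - 197 \left(-203 + 306\right) - 439 = \left(-197\right) 103 - 439 = -20291 - 439 = -20730$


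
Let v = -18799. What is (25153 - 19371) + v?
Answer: -13017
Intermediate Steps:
(25153 - 19371) + v = (25153 - 19371) - 18799 = 5782 - 18799 = -13017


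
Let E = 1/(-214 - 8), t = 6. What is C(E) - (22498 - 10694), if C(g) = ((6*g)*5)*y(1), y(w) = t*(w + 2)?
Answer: -436838/37 ≈ -11806.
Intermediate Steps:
y(w) = 12 + 6*w (y(w) = 6*(w + 2) = 6*(2 + w) = 12 + 6*w)
E = -1/222 (E = 1/(-222) = -1/222 ≈ -0.0045045)
C(g) = 540*g (C(g) = ((6*g)*5)*(12 + 6*1) = (30*g)*(12 + 6) = (30*g)*18 = 540*g)
C(E) - (22498 - 10694) = 540*(-1/222) - (22498 - 10694) = -90/37 - 1*11804 = -90/37 - 11804 = -436838/37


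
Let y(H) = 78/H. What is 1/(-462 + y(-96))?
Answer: -16/7405 ≈ -0.0021607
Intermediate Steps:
1/(-462 + y(-96)) = 1/(-462 + 78/(-96)) = 1/(-462 + 78*(-1/96)) = 1/(-462 - 13/16) = 1/(-7405/16) = -16/7405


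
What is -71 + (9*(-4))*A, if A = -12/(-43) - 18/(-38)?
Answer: -80147/817 ≈ -98.099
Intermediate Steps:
A = 615/817 (A = -12*(-1/43) - 18*(-1/38) = 12/43 + 9/19 = 615/817 ≈ 0.75275)
-71 + (9*(-4))*A = -71 + (9*(-4))*(615/817) = -71 - 36*615/817 = -71 - 22140/817 = -80147/817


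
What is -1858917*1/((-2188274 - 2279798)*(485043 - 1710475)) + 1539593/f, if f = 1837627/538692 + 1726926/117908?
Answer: 158035882066651389791057337/1853579749757157740864 ≈ 85260.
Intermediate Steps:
f = 338533691/18747372 (f = 1837627*(1/538692) + 1726926*(1/117908) = 15187/4452 + 863463/58954 = 338533691/18747372 ≈ 18.058)
-1858917*1/((-2188274 - 2279798)*(485043 - 1710475)) + 1539593/f = -1858917*1/((-2188274 - 2279798)*(485043 - 1710475)) + 1539593/(338533691/18747372) = -1858917/((-4468072*(-1225432))) + 1539593*(18747372/338533691) = -1858917/5475318407104 + 28863322699596/338533691 = 158035882066651389791057337/1853579749757157740864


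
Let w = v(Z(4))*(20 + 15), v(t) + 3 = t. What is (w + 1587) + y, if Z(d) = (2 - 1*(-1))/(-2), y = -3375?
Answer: -3891/2 ≈ -1945.5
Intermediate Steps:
Z(d) = -3/2 (Z(d) = (2 + 1)*(-½) = 3*(-½) = -3/2)
v(t) = -3 + t
w = -315/2 (w = (-3 - 3/2)*(20 + 15) = -9/2*35 = -315/2 ≈ -157.50)
(w + 1587) + y = (-315/2 + 1587) - 3375 = 2859/2 - 3375 = -3891/2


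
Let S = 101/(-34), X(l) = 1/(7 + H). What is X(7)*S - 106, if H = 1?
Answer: -28933/272 ≈ -106.37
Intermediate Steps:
X(l) = ⅛ (X(l) = 1/(7 + 1) = 1/8 = ⅛)
S = -101/34 (S = 101*(-1/34) = -101/34 ≈ -2.9706)
X(7)*S - 106 = (⅛)*(-101/34) - 106 = -101/272 - 106 = -28933/272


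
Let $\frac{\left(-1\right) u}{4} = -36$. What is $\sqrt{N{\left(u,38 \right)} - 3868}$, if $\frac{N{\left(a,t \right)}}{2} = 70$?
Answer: $4 i \sqrt{233} \approx 61.057 i$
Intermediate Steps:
$u = 144$ ($u = \left(-4\right) \left(-36\right) = 144$)
$N{\left(a,t \right)} = 140$ ($N{\left(a,t \right)} = 2 \cdot 70 = 140$)
$\sqrt{N{\left(u,38 \right)} - 3868} = \sqrt{140 - 3868} = \sqrt{-3728} = 4 i \sqrt{233}$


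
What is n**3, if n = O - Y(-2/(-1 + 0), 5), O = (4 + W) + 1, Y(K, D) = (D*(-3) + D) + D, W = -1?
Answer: 729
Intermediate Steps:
Y(K, D) = -D (Y(K, D) = (-3*D + D) + D = -2*D + D = -D)
O = 4 (O = (4 - 1) + 1 = 3 + 1 = 4)
n = 9 (n = 4 - (-1)*5 = 4 - 1*(-5) = 4 + 5 = 9)
n**3 = 9**3 = 729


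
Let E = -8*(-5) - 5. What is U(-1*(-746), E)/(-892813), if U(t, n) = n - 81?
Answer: 46/892813 ≈ 5.1523e-5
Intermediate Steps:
E = 35 (E = 40 - 5 = 35)
U(t, n) = -81 + n
U(-1*(-746), E)/(-892813) = (-81 + 35)/(-892813) = -46*(-1/892813) = 46/892813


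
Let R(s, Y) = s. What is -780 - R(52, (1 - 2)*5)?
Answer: -832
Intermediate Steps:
-780 - R(52, (1 - 2)*5) = -780 - 1*52 = -780 - 52 = -832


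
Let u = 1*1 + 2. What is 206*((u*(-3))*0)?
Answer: 0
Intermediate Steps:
u = 3 (u = 1 + 2 = 3)
206*((u*(-3))*0) = 206*((3*(-3))*0) = 206*(-9*0) = 206*0 = 0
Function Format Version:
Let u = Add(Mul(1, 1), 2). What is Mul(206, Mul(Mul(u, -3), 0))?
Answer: 0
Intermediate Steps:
u = 3 (u = Add(1, 2) = 3)
Mul(206, Mul(Mul(u, -3), 0)) = Mul(206, Mul(Mul(3, -3), 0)) = Mul(206, Mul(-9, 0)) = Mul(206, 0) = 0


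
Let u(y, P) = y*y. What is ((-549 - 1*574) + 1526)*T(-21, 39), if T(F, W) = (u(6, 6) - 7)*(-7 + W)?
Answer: 373984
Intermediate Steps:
u(y, P) = y²
T(F, W) = -203 + 29*W (T(F, W) = (6² - 7)*(-7 + W) = (36 - 7)*(-7 + W) = 29*(-7 + W) = -203 + 29*W)
((-549 - 1*574) + 1526)*T(-21, 39) = ((-549 - 1*574) + 1526)*(-203 + 29*39) = ((-549 - 574) + 1526)*(-203 + 1131) = (-1123 + 1526)*928 = 403*928 = 373984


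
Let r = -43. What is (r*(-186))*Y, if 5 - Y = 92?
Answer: -695826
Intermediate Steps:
Y = -87 (Y = 5 - 1*92 = 5 - 92 = -87)
(r*(-186))*Y = -43*(-186)*(-87) = 7998*(-87) = -695826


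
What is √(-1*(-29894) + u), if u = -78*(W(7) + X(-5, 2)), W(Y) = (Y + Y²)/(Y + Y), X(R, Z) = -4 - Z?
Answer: 5*√1202 ≈ 173.35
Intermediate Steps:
W(Y) = (Y + Y²)/(2*Y) (W(Y) = (Y + Y²)/((2*Y)) = (Y + Y²)*(1/(2*Y)) = (Y + Y²)/(2*Y))
u = 156 (u = -78*((½ + (½)*7) + (-4 - 1*2)) = -78*((½ + 7/2) + (-4 - 2)) = -78*(4 - 6) = -78*(-2) = 156)
√(-1*(-29894) + u) = √(-1*(-29894) + 156) = √(29894 + 156) = √30050 = 5*√1202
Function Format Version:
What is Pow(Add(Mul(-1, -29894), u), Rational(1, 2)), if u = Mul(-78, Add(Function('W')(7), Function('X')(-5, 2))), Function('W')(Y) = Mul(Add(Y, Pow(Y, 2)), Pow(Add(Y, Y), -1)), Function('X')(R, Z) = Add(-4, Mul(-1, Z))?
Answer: Mul(5, Pow(1202, Rational(1, 2))) ≈ 173.35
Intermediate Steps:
Function('W')(Y) = Mul(Rational(1, 2), Pow(Y, -1), Add(Y, Pow(Y, 2))) (Function('W')(Y) = Mul(Add(Y, Pow(Y, 2)), Pow(Mul(2, Y), -1)) = Mul(Add(Y, Pow(Y, 2)), Mul(Rational(1, 2), Pow(Y, -1))) = Mul(Rational(1, 2), Pow(Y, -1), Add(Y, Pow(Y, 2))))
u = 156 (u = Mul(-78, Add(Add(Rational(1, 2), Mul(Rational(1, 2), 7)), Add(-4, Mul(-1, 2)))) = Mul(-78, Add(Add(Rational(1, 2), Rational(7, 2)), Add(-4, -2))) = Mul(-78, Add(4, -6)) = Mul(-78, -2) = 156)
Pow(Add(Mul(-1, -29894), u), Rational(1, 2)) = Pow(Add(Mul(-1, -29894), 156), Rational(1, 2)) = Pow(Add(29894, 156), Rational(1, 2)) = Pow(30050, Rational(1, 2)) = Mul(5, Pow(1202, Rational(1, 2)))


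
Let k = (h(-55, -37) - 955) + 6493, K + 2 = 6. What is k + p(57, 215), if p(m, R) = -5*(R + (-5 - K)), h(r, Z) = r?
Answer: 4453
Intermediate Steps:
K = 4 (K = -2 + 6 = 4)
p(m, R) = 45 - 5*R (p(m, R) = -5*(R + (-5 - 1*4)) = -5*(R + (-5 - 4)) = -5*(R - 9) = -5*(-9 + R) = 45 - 5*R)
k = 5483 (k = (-55 - 955) + 6493 = -1010 + 6493 = 5483)
k + p(57, 215) = 5483 + (45 - 5*215) = 5483 + (45 - 1075) = 5483 - 1030 = 4453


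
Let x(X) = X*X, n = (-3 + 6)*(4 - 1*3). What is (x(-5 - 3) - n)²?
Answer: 3721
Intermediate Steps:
n = 3 (n = 3*(4 - 3) = 3*1 = 3)
x(X) = X²
(x(-5 - 3) - n)² = ((-5 - 3)² - 1*3)² = ((-8)² - 3)² = (64 - 3)² = 61² = 3721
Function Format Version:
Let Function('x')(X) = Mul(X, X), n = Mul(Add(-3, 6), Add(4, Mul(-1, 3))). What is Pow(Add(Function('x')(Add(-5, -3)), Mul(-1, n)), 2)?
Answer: 3721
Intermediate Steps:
n = 3 (n = Mul(3, Add(4, -3)) = Mul(3, 1) = 3)
Function('x')(X) = Pow(X, 2)
Pow(Add(Function('x')(Add(-5, -3)), Mul(-1, n)), 2) = Pow(Add(Pow(Add(-5, -3), 2), Mul(-1, 3)), 2) = Pow(Add(Pow(-8, 2), -3), 2) = Pow(Add(64, -3), 2) = Pow(61, 2) = 3721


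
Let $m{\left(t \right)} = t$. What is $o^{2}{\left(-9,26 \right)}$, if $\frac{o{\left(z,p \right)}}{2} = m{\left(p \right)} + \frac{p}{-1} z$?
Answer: $270400$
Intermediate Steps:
$o{\left(z,p \right)} = 2 p - 2 p z$ ($o{\left(z,p \right)} = 2 \left(p + \frac{p}{-1} z\right) = 2 \left(p + p \left(-1\right) z\right) = 2 \left(p + - p z\right) = 2 \left(p - p z\right) = 2 p - 2 p z$)
$o^{2}{\left(-9,26 \right)} = \left(2 \cdot 26 \left(1 - -9\right)\right)^{2} = \left(2 \cdot 26 \left(1 + 9\right)\right)^{2} = \left(2 \cdot 26 \cdot 10\right)^{2} = 520^{2} = 270400$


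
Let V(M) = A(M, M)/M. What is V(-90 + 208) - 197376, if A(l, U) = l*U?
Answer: -197258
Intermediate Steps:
A(l, U) = U*l
V(M) = M (V(M) = (M*M)/M = M²/M = M)
V(-90 + 208) - 197376 = (-90 + 208) - 197376 = 118 - 197376 = -197258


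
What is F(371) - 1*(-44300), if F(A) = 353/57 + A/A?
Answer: 2525510/57 ≈ 44307.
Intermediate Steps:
F(A) = 410/57 (F(A) = 353*(1/57) + 1 = 353/57 + 1 = 410/57)
F(371) - 1*(-44300) = 410/57 - 1*(-44300) = 410/57 + 44300 = 2525510/57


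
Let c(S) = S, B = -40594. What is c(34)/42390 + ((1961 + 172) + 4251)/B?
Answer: -67309391/430194915 ≈ -0.15646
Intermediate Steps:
c(34)/42390 + ((1961 + 172) + 4251)/B = 34/42390 + ((1961 + 172) + 4251)/(-40594) = 34*(1/42390) + (2133 + 4251)*(-1/40594) = 17/21195 + 6384*(-1/40594) = 17/21195 - 3192/20297 = -67309391/430194915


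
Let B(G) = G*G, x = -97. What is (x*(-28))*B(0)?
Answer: 0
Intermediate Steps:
B(G) = G²
(x*(-28))*B(0) = -97*(-28)*0² = 2716*0 = 0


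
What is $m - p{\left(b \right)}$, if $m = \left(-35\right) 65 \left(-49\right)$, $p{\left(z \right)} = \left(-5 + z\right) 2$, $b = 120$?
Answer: $111245$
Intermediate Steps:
$p{\left(z \right)} = -10 + 2 z$
$m = 111475$ ($m = \left(-2275\right) \left(-49\right) = 111475$)
$m - p{\left(b \right)} = 111475 - \left(-10 + 2 \cdot 120\right) = 111475 - \left(-10 + 240\right) = 111475 - 230 = 111245$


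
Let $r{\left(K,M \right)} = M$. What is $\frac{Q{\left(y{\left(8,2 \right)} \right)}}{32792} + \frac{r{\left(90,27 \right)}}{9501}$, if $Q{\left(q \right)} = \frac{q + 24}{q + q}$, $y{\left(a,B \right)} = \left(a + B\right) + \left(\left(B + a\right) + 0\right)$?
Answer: $\frac{2986117}{1038522640} \approx 0.0028754$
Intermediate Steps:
$y{\left(a,B \right)} = 2 B + 2 a$ ($y{\left(a,B \right)} = \left(B + a\right) + \left(B + a\right) = 2 B + 2 a$)
$Q{\left(q \right)} = \frac{24 + q}{2 q}$
$\frac{Q{\left(y{\left(8,2 \right)} \right)}}{32792} + \frac{r{\left(90,27 \right)}}{9501} = \frac{\frac{1}{2} \frac{1}{2 \cdot 2 + 2 \cdot 8} \left(24 + \left(2 \cdot 2 + 2 \cdot 8\right)\right)}{32792} + \frac{27}{9501} = \frac{24 + \left(4 + 16\right)}{2 \left(4 + 16\right)} \frac{1}{32792} + 27 \cdot \frac{1}{9501} = \frac{24 + 20}{2 \cdot 20} \cdot \frac{1}{32792} + \frac{9}{3167} = \frac{1}{2} \cdot \frac{1}{20} \cdot 44 \cdot \frac{1}{32792} + \frac{9}{3167} = \frac{11}{10} \cdot \frac{1}{32792} + \frac{9}{3167} = \frac{11}{327920} + \frac{9}{3167} = \frac{2986117}{1038522640}$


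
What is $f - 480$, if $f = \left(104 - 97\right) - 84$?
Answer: $-557$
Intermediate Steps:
$f = -77$ ($f = 7 - 84 = -77$)
$f - 480 = -77 - 480 = -557$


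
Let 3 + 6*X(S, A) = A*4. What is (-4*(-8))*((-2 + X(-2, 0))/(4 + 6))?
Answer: -8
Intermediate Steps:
X(S, A) = -½ + 2*A/3 (X(S, A) = -½ + (A*4)/6 = -½ + (4*A)/6 = -½ + 2*A/3)
(-4*(-8))*((-2 + X(-2, 0))/(4 + 6)) = (-4*(-8))*((-2 + (-½ + (⅔)*0))/(4 + 6)) = 32*((-2 + (-½ + 0))/10) = 32*((-2 - ½)*(⅒)) = 32*(-5/2*⅒) = 32*(-¼) = -8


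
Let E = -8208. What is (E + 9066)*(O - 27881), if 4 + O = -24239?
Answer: -44722392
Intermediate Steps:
O = -24243 (O = -4 - 24239 = -24243)
(E + 9066)*(O - 27881) = (-8208 + 9066)*(-24243 - 27881) = 858*(-52124) = -44722392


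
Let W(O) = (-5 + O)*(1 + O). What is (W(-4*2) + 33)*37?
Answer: 4588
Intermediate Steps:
W(O) = (1 + O)*(-5 + O)
(W(-4*2) + 33)*37 = ((-5 + (-4*2)² - (-16)*2) + 33)*37 = ((-5 + (-8)² - 4*(-8)) + 33)*37 = ((-5 + 64 + 32) + 33)*37 = (91 + 33)*37 = 124*37 = 4588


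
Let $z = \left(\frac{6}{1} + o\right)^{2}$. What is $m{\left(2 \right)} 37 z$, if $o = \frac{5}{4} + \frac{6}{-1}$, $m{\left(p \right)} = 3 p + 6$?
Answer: $\frac{2775}{4} \approx 693.75$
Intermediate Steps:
$m{\left(p \right)} = 6 + 3 p$
$o = - \frac{19}{4}$ ($o = 5 \cdot \frac{1}{4} + 6 \left(-1\right) = \frac{5}{4} - 6 = - \frac{19}{4} \approx -4.75$)
$z = \frac{25}{16}$ ($z = \left(\frac{6}{1} - \frac{19}{4}\right)^{2} = \left(6 \cdot 1 - \frac{19}{4}\right)^{2} = \left(6 - \frac{19}{4}\right)^{2} = \left(\frac{5}{4}\right)^{2} = \frac{25}{16} \approx 1.5625$)
$m{\left(2 \right)} 37 z = \left(6 + 3 \cdot 2\right) 37 \cdot \frac{25}{16} = \left(6 + 6\right) 37 \cdot \frac{25}{16} = 12 \cdot 37 \cdot \frac{25}{16} = 444 \cdot \frac{25}{16} = \frac{2775}{4}$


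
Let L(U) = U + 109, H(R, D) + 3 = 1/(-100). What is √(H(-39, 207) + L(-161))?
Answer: I*√5501/10 ≈ 7.4169*I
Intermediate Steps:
H(R, D) = -301/100 (H(R, D) = -3 + 1/(-100) = -3 - 1/100 = -301/100)
L(U) = 109 + U
√(H(-39, 207) + L(-161)) = √(-301/100 + (109 - 161)) = √(-301/100 - 52) = √(-5501/100) = I*√5501/10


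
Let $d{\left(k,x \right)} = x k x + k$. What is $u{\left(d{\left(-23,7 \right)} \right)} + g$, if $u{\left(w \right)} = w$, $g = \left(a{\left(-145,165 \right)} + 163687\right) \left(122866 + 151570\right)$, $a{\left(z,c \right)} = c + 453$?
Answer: $45091205830$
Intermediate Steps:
$a{\left(z,c \right)} = 453 + c$
$g = 45091206980$ ($g = \left(\left(453 + 165\right) + 163687\right) \left(122866 + 151570\right) = \left(618 + 163687\right) 274436 = 164305 \cdot 274436 = 45091206980$)
$d{\left(k,x \right)} = k + k x^{2}$ ($d{\left(k,x \right)} = k x x + k = k x^{2} + k = k + k x^{2}$)
$u{\left(d{\left(-23,7 \right)} \right)} + g = - 23 \left(1 + 7^{2}\right) + 45091206980 = - 23 \left(1 + 49\right) + 45091206980 = \left(-23\right) 50 + 45091206980 = -1150 + 45091206980 = 45091205830$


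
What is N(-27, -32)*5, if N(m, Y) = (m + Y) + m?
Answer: -430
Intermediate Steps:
N(m, Y) = Y + 2*m (N(m, Y) = (Y + m) + m = Y + 2*m)
N(-27, -32)*5 = (-32 + 2*(-27))*5 = (-32 - 54)*5 = -86*5 = -430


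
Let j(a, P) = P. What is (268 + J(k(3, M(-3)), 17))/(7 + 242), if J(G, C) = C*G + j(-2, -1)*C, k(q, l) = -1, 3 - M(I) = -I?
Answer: 78/83 ≈ 0.93976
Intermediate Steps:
M(I) = 3 + I (M(I) = 3 - (-1)*I = 3 + I)
J(G, C) = -C + C*G (J(G, C) = C*G - C = -C + C*G)
(268 + J(k(3, M(-3)), 17))/(7 + 242) = (268 + 17*(-1 - 1))/(7 + 242) = (268 + 17*(-2))/249 = (268 - 34)*(1/249) = 234*(1/249) = 78/83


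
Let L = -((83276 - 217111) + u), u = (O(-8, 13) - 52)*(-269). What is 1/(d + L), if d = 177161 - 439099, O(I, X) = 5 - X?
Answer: -1/144243 ≈ -6.9327e-6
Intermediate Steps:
u = 16140 (u = ((5 - 1*13) - 52)*(-269) = ((5 - 13) - 52)*(-269) = (-8 - 52)*(-269) = -60*(-269) = 16140)
d = -261938
L = 117695 (L = -((83276 - 217111) + 16140) = -(-133835 + 16140) = -1*(-117695) = 117695)
1/(d + L) = 1/(-261938 + 117695) = 1/(-144243) = -1/144243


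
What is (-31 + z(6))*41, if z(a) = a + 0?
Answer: -1025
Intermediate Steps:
z(a) = a
(-31 + z(6))*41 = (-31 + 6)*41 = -25*41 = -1025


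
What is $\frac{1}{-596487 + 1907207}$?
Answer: $\frac{1}{1310720} \approx 7.6294 \cdot 10^{-7}$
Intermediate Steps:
$\frac{1}{-596487 + 1907207} = \frac{1}{1310720}$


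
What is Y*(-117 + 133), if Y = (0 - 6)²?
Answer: 576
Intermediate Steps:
Y = 36 (Y = (-6)² = 36)
Y*(-117 + 133) = 36*(-117 + 133) = 36*16 = 576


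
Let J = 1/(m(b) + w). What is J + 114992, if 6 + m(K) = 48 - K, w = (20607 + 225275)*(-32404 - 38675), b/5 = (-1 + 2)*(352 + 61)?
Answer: 2009720784225391/17477048701 ≈ 1.1499e+5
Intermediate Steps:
b = 2065 (b = 5*((-1 + 2)*(352 + 61)) = 5*(1*413) = 5*413 = 2065)
w = -17477046678 (w = 245882*(-71079) = -17477046678)
m(K) = 42 - K (m(K) = -6 + (48 - K) = 42 - K)
J = -1/17477048701 (J = 1/((42 - 1*2065) - 17477046678) = 1/((42 - 2065) - 17477046678) = 1/(-2023 - 17477046678) = 1/(-17477048701) = -1/17477048701 ≈ -5.7218e-11)
J + 114992 = -1/17477048701 + 114992 = 2009720784225391/17477048701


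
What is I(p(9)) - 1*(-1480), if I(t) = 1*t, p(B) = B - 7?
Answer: 1482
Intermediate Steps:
p(B) = -7 + B
I(t) = t
I(p(9)) - 1*(-1480) = (-7 + 9) - 1*(-1480) = 2 + 1480 = 1482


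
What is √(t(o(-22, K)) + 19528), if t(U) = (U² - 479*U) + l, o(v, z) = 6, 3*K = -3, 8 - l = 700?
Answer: √15998 ≈ 126.48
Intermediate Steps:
l = -692 (l = 8 - 1*700 = 8 - 700 = -692)
K = -1 (K = (⅓)*(-3) = -1)
t(U) = -692 + U² - 479*U (t(U) = (U² - 479*U) - 692 = -692 + U² - 479*U)
√(t(o(-22, K)) + 19528) = √((-692 + 6² - 479*6) + 19528) = √((-692 + 36 - 2874) + 19528) = √(-3530 + 19528) = √15998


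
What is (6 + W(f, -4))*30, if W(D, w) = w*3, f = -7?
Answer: -180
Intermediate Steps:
W(D, w) = 3*w
(6 + W(f, -4))*30 = (6 + 3*(-4))*30 = (6 - 12)*30 = -6*30 = -180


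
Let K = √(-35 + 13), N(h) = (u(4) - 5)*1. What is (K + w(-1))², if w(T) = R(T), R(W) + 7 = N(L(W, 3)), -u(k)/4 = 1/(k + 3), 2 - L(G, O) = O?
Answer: 6666/49 - 176*I*√22/7 ≈ 136.04 - 117.93*I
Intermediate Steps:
L(G, O) = 2 - O
u(k) = -4/(3 + k) (u(k) = -4/(k + 3) = -4/(3 + k))
N(h) = -39/7 (N(h) = (-4/(3 + 4) - 5)*1 = (-4/7 - 5)*1 = -39/7*1 = -39/7)
R(W) = -88/7 (R(W) = -7 - 39/7 = -88/7)
w(T) = -88/7
K = I*√22 (K = √(-22) = I*√22 ≈ 4.6904*I)
(K + w(-1))² = (I*√22 - 88/7)² = (-88/7 + I*√22)²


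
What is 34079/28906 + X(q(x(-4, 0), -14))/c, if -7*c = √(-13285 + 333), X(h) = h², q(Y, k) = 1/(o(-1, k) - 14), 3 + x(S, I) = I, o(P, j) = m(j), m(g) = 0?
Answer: 34079/28906 + I*√3238/181328 ≈ 1.179 + 0.00031381*I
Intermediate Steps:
o(P, j) = 0
x(S, I) = -3 + I
q(Y, k) = -1/14 (q(Y, k) = 1/(0 - 14) = 1/(-14) = -1/14)
c = -2*I*√3238/7 (c = -√(-13285 + 333)/7 = -2*I*√3238/7 ≈ -16.258*I)
34079/28906 + X(q(x(-4, 0), -14))/c = 34079/28906 + (-1/14)²/((-2*I*√3238/7)) = 34079*(1/28906) + (7*I*√3238/6476)/196 = 34079/28906 + I*√3238/181328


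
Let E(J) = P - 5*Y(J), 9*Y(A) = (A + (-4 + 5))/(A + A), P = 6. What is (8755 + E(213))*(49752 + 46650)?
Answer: 539668100468/639 ≈ 8.4455e+8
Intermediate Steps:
Y(A) = (1 + A)/(18*A) (Y(A) = ((A + (-4 + 5))/(A + A))/9 = ((A + 1)/((2*A)))/9 = ((1 + A)*(1/(2*A)))/9 = ((1 + A)/(2*A))/9 = (1 + A)/(18*A))
E(J) = 6 - 5*(1 + J)/(18*J)
(8755 + E(213))*(49752 + 46650) = (8755 + (1/18)*(-5 + 103*213)/213)*(49752 + 46650) = (8755 + (1/18)*(1/213)*(-5 + 21939))*96402 = (8755 + (1/18)*(1/213)*21934)*96402 = (8755 + 10967/1917)*96402 = (16794302/1917)*96402 = 539668100468/639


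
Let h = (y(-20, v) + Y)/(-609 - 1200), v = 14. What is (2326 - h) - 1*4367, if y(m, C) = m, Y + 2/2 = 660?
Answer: -410170/201 ≈ -2040.6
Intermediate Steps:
Y = 659 (Y = -1 + 660 = 659)
h = -71/201 (h = (-20 + 659)/(-609 - 1200) = 639/(-1809) = 639*(-1/1809) = -71/201 ≈ -0.35323)
(2326 - h) - 1*4367 = (2326 - 1*(-71/201)) - 1*4367 = (2326 + 71/201) - 4367 = 467597/201 - 4367 = -410170/201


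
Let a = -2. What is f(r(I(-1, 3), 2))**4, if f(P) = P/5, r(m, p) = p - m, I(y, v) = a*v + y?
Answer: 6561/625 ≈ 10.498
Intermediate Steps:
I(y, v) = y - 2*v (I(y, v) = -2*v + y = y - 2*v)
f(P) = P/5 (f(P) = P*(1/5) = P/5)
f(r(I(-1, 3), 2))**4 = ((2 - (-1 - 2*3))/5)**4 = ((2 - (-1 - 6))/5)**4 = ((2 - 1*(-7))/5)**4 = ((2 + 7)/5)**4 = ((1/5)*9)**4 = (9/5)**4 = 6561/625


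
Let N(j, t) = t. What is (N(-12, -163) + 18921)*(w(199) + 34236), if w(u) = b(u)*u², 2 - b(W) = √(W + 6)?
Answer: 2127870004 - 742835558*√205 ≈ -8.5079e+9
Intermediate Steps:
b(W) = 2 - √(6 + W) (b(W) = 2 - √(W + 6) = 2 - √(6 + W))
w(u) = u²*(2 - √(6 + u)) (w(u) = (2 - √(6 + u))*u² = u²*(2 - √(6 + u)))
(N(-12, -163) + 18921)*(w(199) + 34236) = (-163 + 18921)*(199²*(2 - √(6 + 199)) + 34236) = 18758*(39601*(2 - √205) + 34236) = 18758*((79202 - 39601*√205) + 34236) = 18758*(113438 - 39601*√205) = 2127870004 - 742835558*√205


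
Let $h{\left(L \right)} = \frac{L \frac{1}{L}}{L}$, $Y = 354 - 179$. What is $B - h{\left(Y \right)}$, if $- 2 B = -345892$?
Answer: $\frac{30265549}{175} \approx 1.7295 \cdot 10^{5}$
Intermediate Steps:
$B = 172946$ ($B = \left(- \frac{1}{2}\right) \left(-345892\right) = 172946$)
$Y = 175$
$h{\left(L \right)} = \frac{1}{L}$ ($h{\left(L \right)} = 1 \frac{1}{L} = \frac{1}{L}$)
$B - h{\left(Y \right)} = 172946 - \frac{1}{175} = \frac{30265549}{175}$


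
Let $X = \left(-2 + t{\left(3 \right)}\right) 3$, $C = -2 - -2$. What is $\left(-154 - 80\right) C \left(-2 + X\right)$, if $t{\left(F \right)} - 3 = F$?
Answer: $0$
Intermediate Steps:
$t{\left(F \right)} = 3 + F$
$C = 0$ ($C = -2 + 2 = 0$)
$X = 12$ ($X = \left(-2 + \left(3 + 3\right)\right) 3 = \left(-2 + 6\right) 3 = 4 \cdot 3 = 12$)
$\left(-154 - 80\right) C \left(-2 + X\right) = \left(-154 - 80\right) 0 \left(-2 + 12\right) = - 234 \cdot 0 \cdot 10 = \left(-234\right) 0 = 0$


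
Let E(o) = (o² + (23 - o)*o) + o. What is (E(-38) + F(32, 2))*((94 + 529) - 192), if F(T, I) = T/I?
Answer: -386176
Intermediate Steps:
E(o) = o + o² + o*(23 - o) (E(o) = (o² + o*(23 - o)) + o = o + o² + o*(23 - o))
(E(-38) + F(32, 2))*((94 + 529) - 192) = (24*(-38) + 32/2)*((94 + 529) - 192) = (-912 + 32*(½))*(623 - 192) = (-912 + 16)*431 = -896*431 = -386176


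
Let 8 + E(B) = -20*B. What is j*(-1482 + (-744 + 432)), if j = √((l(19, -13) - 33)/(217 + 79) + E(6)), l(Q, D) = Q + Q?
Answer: -897*I*√2803342/74 ≈ -20295.0*I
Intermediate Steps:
l(Q, D) = 2*Q
E(B) = -8 - 20*B
j = I*√2803342/148 (j = √((2*19 - 33)/(217 + 79) + (-8 - 20*6)) = √((38 - 33)/296 + (-8 - 120)) = √(5*(1/296) - 128) = √(5/296 - 128) = √(-37883/296) = I*√2803342/148 ≈ 11.313*I)
j*(-1482 + (-744 + 432)) = (I*√2803342/148)*(-1482 + (-744 + 432)) = (I*√2803342/148)*(-1482 - 312) = (I*√2803342/148)*(-1794) = -897*I*√2803342/74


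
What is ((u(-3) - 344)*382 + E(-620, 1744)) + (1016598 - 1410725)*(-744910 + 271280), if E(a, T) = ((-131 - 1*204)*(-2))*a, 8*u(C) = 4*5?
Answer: 186669825157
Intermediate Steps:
u(C) = 5/2 (u(C) = (4*5)/8 = (⅛)*20 = 5/2)
E(a, T) = 670*a (E(a, T) = ((-131 - 204)*(-2))*a = (-335*(-2))*a = 670*a)
((u(-3) - 344)*382 + E(-620, 1744)) + (1016598 - 1410725)*(-744910 + 271280) = ((5/2 - 344)*382 + 670*(-620)) + (1016598 - 1410725)*(-744910 + 271280) = (-683/2*382 - 415400) - 394127*(-473630) = (-130453 - 415400) + 186670371010 = -545853 + 186670371010 = 186669825157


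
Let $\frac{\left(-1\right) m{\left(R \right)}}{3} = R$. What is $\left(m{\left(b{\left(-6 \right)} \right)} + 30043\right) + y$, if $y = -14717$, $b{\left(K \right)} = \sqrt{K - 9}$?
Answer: $15326 - 3 i \sqrt{15} \approx 15326.0 - 11.619 i$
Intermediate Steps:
$b{\left(K \right)} = \sqrt{-9 + K}$
$m{\left(R \right)} = - 3 R$
$\left(m{\left(b{\left(-6 \right)} \right)} + 30043\right) + y = \left(- 3 \sqrt{-9 - 6} + 30043\right) - 14717 = \left(- 3 \sqrt{-15} + 30043\right) - 14717 = \left(- 3 i \sqrt{15} + 30043\right) - 14717 = \left(30043 - 3 i \sqrt{15}\right) - 14717 = 15326 - 3 i \sqrt{15}$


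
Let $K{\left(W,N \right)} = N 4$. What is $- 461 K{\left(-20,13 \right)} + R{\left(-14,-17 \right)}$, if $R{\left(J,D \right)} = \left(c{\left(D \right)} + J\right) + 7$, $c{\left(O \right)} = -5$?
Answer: $-23984$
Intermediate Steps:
$K{\left(W,N \right)} = 4 N$
$R{\left(J,D \right)} = 2 + J$ ($R{\left(J,D \right)} = \left(-5 + J\right) + 7 = 2 + J$)
$- 461 K{\left(-20,13 \right)} + R{\left(-14,-17 \right)} = - 461 \cdot 4 \cdot 13 + \left(2 - 14\right) = \left(-461\right) 52 - 12 = -23972 - 12 = -23984$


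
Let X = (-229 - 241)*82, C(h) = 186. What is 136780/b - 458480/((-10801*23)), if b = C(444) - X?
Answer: 25867197210/4810214549 ≈ 5.3776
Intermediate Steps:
X = -38540 (X = -470*82 = -38540)
b = 38726 (b = 186 - 1*(-38540) = 186 + 38540 = 38726)
136780/b - 458480/((-10801*23)) = 136780/38726 - 458480/((-10801*23)) = 136780*(1/38726) - 458480/(-248423) = 68390/19363 - 458480*(-1/248423) = 68390/19363 + 458480/248423 = 25867197210/4810214549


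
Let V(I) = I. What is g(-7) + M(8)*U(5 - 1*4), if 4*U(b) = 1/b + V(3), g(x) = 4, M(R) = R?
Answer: 12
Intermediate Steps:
U(b) = ¾ + 1/(4*b) (U(b) = (1/b + 3)/4 = (3 + 1/b)/4 = ¾ + 1/(4*b))
g(-7) + M(8)*U(5 - 1*4) = 4 + 8*((1 + 3*(5 - 1*4))/(4*(5 - 1*4))) = 4 + 8*((1 + 3*(5 - 4))/(4*(5 - 4))) = 4 + 8*((¼)*(1 + 3*1)/1) = 4 + 8*((¼)*1*(1 + 3)) = 4 + 8*((¼)*1*4) = 4 + 8*1 = 4 + 8 = 12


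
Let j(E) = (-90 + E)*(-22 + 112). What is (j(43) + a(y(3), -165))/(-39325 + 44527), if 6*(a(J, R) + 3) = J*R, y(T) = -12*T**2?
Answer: -421/1734 ≈ -0.24279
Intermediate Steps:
j(E) = -8100 + 90*E (j(E) = (-90 + E)*90 = -8100 + 90*E)
a(J, R) = -3 + J*R/6 (a(J, R) = -3 + (J*R)/6 = -3 + J*R/6)
(j(43) + a(y(3), -165))/(-39325 + 44527) = ((-8100 + 90*43) + (-3 + (1/6)*(-12*3**2)*(-165)))/(-39325 + 44527) = ((-8100 + 3870) + (-3 + (1/6)*(-12*9)*(-165)))/5202 = (-4230 + (-3 + (1/6)*(-108)*(-165)))*(1/5202) = (-4230 + (-3 + 2970))*(1/5202) = (-4230 + 2967)*(1/5202) = -1263*1/5202 = -421/1734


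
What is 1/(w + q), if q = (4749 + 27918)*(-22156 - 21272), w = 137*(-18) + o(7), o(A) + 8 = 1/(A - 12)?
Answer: -5/7093324751 ≈ -7.0489e-10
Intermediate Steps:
o(A) = -8 + 1/(-12 + A) (o(A) = -8 + 1/(A - 12) = -8 + 1/(-12 + A))
w = -12371/5 (w = 137*(-18) + (97 - 8*7)/(-12 + 7) = -2466 + (97 - 56)/(-5) = -2466 - ⅕*41 = -2466 - 41/5 = -12371/5 ≈ -2474.2)
q = -1418662476 (q = 32667*(-43428) = -1418662476)
1/(w + q) = 1/(-12371/5 - 1418662476) = 1/(-7093324751/5) = -5/7093324751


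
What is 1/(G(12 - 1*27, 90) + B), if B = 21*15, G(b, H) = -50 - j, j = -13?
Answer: 1/278 ≈ 0.0035971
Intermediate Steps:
G(b, H) = -37 (G(b, H) = -50 - 1*(-13) = -50 + 13 = -37)
B = 315
1/(G(12 - 1*27, 90) + B) = 1/(-37 + 315) = 1/278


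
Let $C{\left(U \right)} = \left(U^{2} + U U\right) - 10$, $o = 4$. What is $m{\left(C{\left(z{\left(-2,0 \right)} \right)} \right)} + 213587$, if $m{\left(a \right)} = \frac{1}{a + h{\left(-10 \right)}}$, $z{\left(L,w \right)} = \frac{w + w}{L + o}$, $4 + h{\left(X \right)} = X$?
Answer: $\frac{5126087}{24} \approx 2.1359 \cdot 10^{5}$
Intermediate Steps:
$h{\left(X \right)} = -4 + X$
$z{\left(L,w \right)} = \frac{2 w}{4 + L}$ ($z{\left(L,w \right)} = \frac{w + w}{L + 4} = \frac{2 w}{4 + L}$)
$C{\left(U \right)} = -10 + 2 U^{2}$ ($C{\left(U \right)} = \left(U^{2} + U^{2}\right) - 10 = 2 U^{2} - 10 = -10 + 2 U^{2}$)
$m{\left(a \right)} = \frac{1}{-14 + a}$ ($m{\left(a \right)} = \frac{1}{a - 14} = \frac{1}{-14 + a}$)
$m{\left(C{\left(z{\left(-2,0 \right)} \right)} \right)} + 213587 = \frac{1}{-14 - \left(10 - 2 \left(2 \cdot 0 \frac{1}{4 - 2}\right)^{2}\right)} + 213587 = \frac{1}{-14 - \left(10 - 2 \left(2 \cdot 0 \cdot \frac{1}{2}\right)^{2}\right)} + 213587 = \frac{1}{-14 - \left(10 - 2 \cdot 0^{2}\right)} + 213587 = \frac{1}{-14 + \left(-10 + 2 \cdot 0\right)} + 213587 = \frac{1}{-14 + \left(-10 + 0\right)} + 213587 = \frac{1}{-14 - 10} + 213587 = \frac{1}{-24} + 213587 = - \frac{1}{24} + 213587 = \frac{5126087}{24}$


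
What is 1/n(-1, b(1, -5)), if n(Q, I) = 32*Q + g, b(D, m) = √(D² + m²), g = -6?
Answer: -1/38 ≈ -0.026316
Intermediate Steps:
n(Q, I) = -6 + 32*Q (n(Q, I) = 32*Q - 6 = -6 + 32*Q)
1/n(-1, b(1, -5)) = 1/(-6 + 32*(-1)) = 1/(-6 - 32) = 1/(-38) = -1/38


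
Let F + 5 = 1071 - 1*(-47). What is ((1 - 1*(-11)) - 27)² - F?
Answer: -888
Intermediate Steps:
F = 1113 (F = -5 + (1071 - 1*(-47)) = -5 + (1071 + 47) = -5 + 1118 = 1113)
((1 - 1*(-11)) - 27)² - F = ((1 - 1*(-11)) - 27)² - 1*1113 = ((1 + 11) - 27)² - 1113 = (12 - 27)² - 1113 = (-15)² - 1113 = 225 - 1113 = -888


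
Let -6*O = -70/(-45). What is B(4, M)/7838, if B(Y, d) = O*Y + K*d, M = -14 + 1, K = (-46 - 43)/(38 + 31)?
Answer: 9769/4867398 ≈ 0.0020070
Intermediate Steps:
K = -89/69 ≈ -1.2899
O = -7/27 (O = -(-35)/(3*(-45)) = -(-35)*(-1)/(3*45) = -1/6*14/9 = -7/27 ≈ -0.25926)
M = -13
B(Y, d) = -89*d/69 - 7*Y/27 (B(Y, d) = -7*Y/27 - 89*d/69 = -89*d/69 - 7*Y/27)
B(4, M)/7838 = (-89/69*(-13) - 7/27*4)/7838 = (1157/69 - 28/27)*(1/7838) = (9769/621)*(1/7838) = 9769/4867398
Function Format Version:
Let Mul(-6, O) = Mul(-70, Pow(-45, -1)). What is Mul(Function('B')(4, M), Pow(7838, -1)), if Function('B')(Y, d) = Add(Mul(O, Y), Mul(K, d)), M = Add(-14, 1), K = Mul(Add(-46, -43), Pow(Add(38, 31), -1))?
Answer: Rational(9769, 4867398) ≈ 0.0020070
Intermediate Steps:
K = Rational(-89, 69) (K = Mul(-89, Pow(69, -1)) = Mul(-89, Rational(1, 69)) = Rational(-89, 69) ≈ -1.2899)
O = Rational(-7, 27) (O = Mul(Rational(-1, 6), Mul(-70, Pow(-45, -1))) = Mul(Rational(-1, 6), Mul(-70, Rational(-1, 45))) = Mul(Rational(-1, 6), Rational(14, 9)) = Rational(-7, 27) ≈ -0.25926)
M = -13
Function('B')(Y, d) = Add(Mul(Rational(-89, 69), d), Mul(Rational(-7, 27), Y)) (Function('B')(Y, d) = Add(Mul(Rational(-7, 27), Y), Mul(Rational(-89, 69), d)) = Add(Mul(Rational(-89, 69), d), Mul(Rational(-7, 27), Y)))
Mul(Function('B')(4, M), Pow(7838, -1)) = Mul(Add(Mul(Rational(-89, 69), -13), Mul(Rational(-7, 27), 4)), Pow(7838, -1)) = Mul(Add(Rational(1157, 69), Rational(-28, 27)), Rational(1, 7838)) = Mul(Rational(9769, 621), Rational(1, 7838)) = Rational(9769, 4867398)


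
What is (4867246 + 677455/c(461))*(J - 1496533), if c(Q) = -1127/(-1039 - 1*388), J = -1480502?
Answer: -19208170770887445/1127 ≈ -1.7044e+13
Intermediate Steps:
c(Q) = 1127/1427 (c(Q) = -1127/(-1039 - 388) = -1127/(-1427) = -1127*(-1/1427) = 1127/1427)
(4867246 + 677455/c(461))*(J - 1496533) = (4867246 + 677455/(1127/1427))*(-1480502 - 1496533) = (4867246 + 677455*(1427/1127))*(-2977035) = (4867246 + 966728285/1127)*(-2977035) = (6452114527/1127)*(-2977035) = -19208170770887445/1127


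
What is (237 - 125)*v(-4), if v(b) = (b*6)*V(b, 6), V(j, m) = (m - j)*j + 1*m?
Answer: 91392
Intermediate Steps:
V(j, m) = m + j*(m - j) (V(j, m) = j*(m - j) + m = m + j*(m - j))
v(b) = 6*b*(6 - b² + 6*b) (v(b) = (b*6)*(6 - b² + b*6) = (6*b)*(6 - b² + 6*b) = 6*b*(6 - b² + 6*b))
(237 - 125)*v(-4) = (237 - 125)*(6*(-4)*(6 - 1*(-4)² + 6*(-4))) = 112*(6*(-4)*(6 - 1*16 - 24)) = 112*(6*(-4)*(6 - 16 - 24)) = 112*(6*(-4)*(-34)) = 112*816 = 91392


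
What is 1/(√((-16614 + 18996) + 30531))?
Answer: √3657/10971 ≈ 0.0055121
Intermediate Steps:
1/(√((-16614 + 18996) + 30531)) = 1/(√(2382 + 30531)) = 1/(√32913) = 1/(3*√3657) = √3657/10971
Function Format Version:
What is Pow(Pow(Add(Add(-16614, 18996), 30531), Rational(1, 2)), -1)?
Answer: Mul(Rational(1, 10971), Pow(3657, Rational(1, 2))) ≈ 0.0055121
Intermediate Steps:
Pow(Pow(Add(Add(-16614, 18996), 30531), Rational(1, 2)), -1) = Pow(Pow(Add(2382, 30531), Rational(1, 2)), -1) = Pow(Pow(32913, Rational(1, 2)), -1) = Pow(Mul(3, Pow(3657, Rational(1, 2))), -1) = Mul(Rational(1, 10971), Pow(3657, Rational(1, 2)))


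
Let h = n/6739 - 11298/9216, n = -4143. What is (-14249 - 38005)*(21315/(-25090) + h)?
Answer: 608478838640769/4328486656 ≈ 1.4058e+5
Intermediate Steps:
h = -19053185/10351104 (h = -4143/6739 - 11298/9216 = -4143*1/6739 - 11298*1/9216 = -4143/6739 - 1883/1536 = -19053185/10351104 ≈ -1.8407)
(-14249 - 38005)*(21315/(-25090) + h) = (-14249 - 38005)*(21315/(-25090) - 19053185/10351104) = -52254*(21315*(-1/25090) - 19053185/10351104) = -52254*(-4263/5018 - 19053185/10351104) = -52254*(-69867819341/25970919936) = 608478838640769/4328486656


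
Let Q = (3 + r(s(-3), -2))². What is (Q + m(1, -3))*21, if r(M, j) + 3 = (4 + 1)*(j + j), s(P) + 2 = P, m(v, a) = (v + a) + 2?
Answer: 8400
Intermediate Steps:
m(v, a) = 2 + a + v (m(v, a) = (a + v) + 2 = 2 + a + v)
s(P) = -2 + P
r(M, j) = -3 + 10*j (r(M, j) = -3 + (4 + 1)*(j + j) = -3 + 5*(2*j) = -3 + 10*j)
Q = 400 (Q = (3 + (-3 + 10*(-2)))² = (3 + (-3 - 20))² = (3 - 23)² = (-20)² = 400)
(Q + m(1, -3))*21 = (400 + (2 - 3 + 1))*21 = (400 + 0)*21 = 400*21 = 8400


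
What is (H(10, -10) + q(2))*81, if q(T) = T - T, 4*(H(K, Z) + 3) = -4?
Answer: -324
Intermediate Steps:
H(K, Z) = -4 (H(K, Z) = -3 + (¼)*(-4) = -3 - 1 = -4)
q(T) = 0
(H(10, -10) + q(2))*81 = (-4 + 0)*81 = -4*81 = -324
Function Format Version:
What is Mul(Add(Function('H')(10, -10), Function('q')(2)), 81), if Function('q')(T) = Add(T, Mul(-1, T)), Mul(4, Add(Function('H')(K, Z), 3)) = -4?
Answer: -324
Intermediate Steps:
Function('H')(K, Z) = -4 (Function('H')(K, Z) = Add(-3, Mul(Rational(1, 4), -4)) = Add(-3, -1) = -4)
Function('q')(T) = 0
Mul(Add(Function('H')(10, -10), Function('q')(2)), 81) = Mul(Add(-4, 0), 81) = Mul(-4, 81) = -324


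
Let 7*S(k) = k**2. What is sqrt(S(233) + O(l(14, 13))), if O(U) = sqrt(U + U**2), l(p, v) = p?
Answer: sqrt(380023 + 49*sqrt(210))/7 ≈ 88.148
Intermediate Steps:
S(k) = k**2/7
sqrt(S(233) + O(l(14, 13))) = sqrt((1/7)*233**2 + sqrt(14*(1 + 14))) = sqrt((1/7)*54289 + sqrt(14*15)) = sqrt(54289/7 + sqrt(210))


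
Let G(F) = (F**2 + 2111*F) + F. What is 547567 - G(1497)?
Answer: -4855106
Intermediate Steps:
G(F) = F**2 + 2112*F
547567 - G(1497) = 547567 - 1497*(2112 + 1497) = 547567 - 1497*3609 = 547567 - 1*5402673 = 547567 - 5402673 = -4855106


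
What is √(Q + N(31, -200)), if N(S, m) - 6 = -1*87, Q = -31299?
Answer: 2*I*√7845 ≈ 177.14*I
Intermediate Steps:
N(S, m) = -81 (N(S, m) = 6 - 1*87 = 6 - 87 = -81)
√(Q + N(31, -200)) = √(-31299 - 81) = √(-31380) = 2*I*√7845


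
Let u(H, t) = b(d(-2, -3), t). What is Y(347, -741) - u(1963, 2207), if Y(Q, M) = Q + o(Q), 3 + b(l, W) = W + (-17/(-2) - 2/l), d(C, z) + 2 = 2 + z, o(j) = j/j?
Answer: -11191/6 ≈ -1865.2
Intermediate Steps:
o(j) = 1
d(C, z) = z (d(C, z) = -2 + (2 + z) = z)
b(l, W) = 11/2 + W - 2/l (b(l, W) = -3 + (W + (-17/(-2) - 2/l)) = -3 + (W + (-17*(-½) - 2/l)) = -3 + (W + (17/2 - 2/l)) = -3 + (17/2 + W - 2/l) = 11/2 + W - 2/l)
u(H, t) = 37/6 + t (u(H, t) = 11/2 + t - 2/(-3) = 11/2 + t - 2*(-⅓) = 11/2 + t + ⅔ = 37/6 + t)
Y(Q, M) = 1 + Q (Y(Q, M) = Q + 1 = 1 + Q)
Y(347, -741) - u(1963, 2207) = (1 + 347) - (37/6 + 2207) = 348 - 1*13279/6 = 348 - 13279/6 = -11191/6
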